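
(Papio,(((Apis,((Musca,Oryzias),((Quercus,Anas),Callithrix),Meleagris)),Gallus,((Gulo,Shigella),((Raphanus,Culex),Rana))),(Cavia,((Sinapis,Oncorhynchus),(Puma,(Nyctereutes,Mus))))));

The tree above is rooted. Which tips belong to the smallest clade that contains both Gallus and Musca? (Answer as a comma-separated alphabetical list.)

Anas, Apis, Callithrix, Culex, Gallus, Gulo, Meleagris, Musca, Oryzias, Quercus, Rana, Raphanus, Shigella

Tracing Gallus: it sits inside ((Apis,((Musca,Oryzias),((Quercus,Anas),Callithrix),Meleagris)),Gallus,((Gulo,Shigella),((Raphanus,Culex),Rana))).
Tracing Musca: it sits inside (Musca,Oryzias).
The smallest clade enclosing both is ((Apis,((Musca,Oryzias),((Quercus,Anas),Callithrix),Meleagris)),Gallus,((Gulo,Shigella),((Raphanus,Culex),Rana))); the answer is its 13 terminal taxa in alphabetical order.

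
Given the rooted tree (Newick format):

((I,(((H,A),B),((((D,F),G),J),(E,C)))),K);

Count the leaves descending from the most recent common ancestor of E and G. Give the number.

The MRCA of E and G is the node subtending ((((D,F),G),J),(E,C)).
That clade contains 6 terminal taxa: C, D, E, F, G, J.

6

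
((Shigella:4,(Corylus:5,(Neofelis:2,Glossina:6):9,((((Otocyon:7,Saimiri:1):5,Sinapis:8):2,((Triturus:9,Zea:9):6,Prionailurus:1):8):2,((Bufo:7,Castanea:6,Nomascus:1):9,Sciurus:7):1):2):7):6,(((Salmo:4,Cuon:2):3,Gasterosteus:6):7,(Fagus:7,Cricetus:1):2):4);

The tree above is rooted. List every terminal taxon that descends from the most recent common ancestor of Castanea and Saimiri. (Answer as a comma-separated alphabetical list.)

Tracing Castanea: it sits inside (Bufo,Castanea,Nomascus).
Tracing Saimiri: it sits inside (Otocyon,Saimiri).
The smallest clade enclosing both is ((((Otocyon,Saimiri),Sinapis),((Triturus,Zea),Prionailurus)),((Bufo,Castanea,Nomascus),Sciurus)); the answer is its 10 terminal taxa in alphabetical order.

Bufo, Castanea, Nomascus, Otocyon, Prionailurus, Saimiri, Sciurus, Sinapis, Triturus, Zea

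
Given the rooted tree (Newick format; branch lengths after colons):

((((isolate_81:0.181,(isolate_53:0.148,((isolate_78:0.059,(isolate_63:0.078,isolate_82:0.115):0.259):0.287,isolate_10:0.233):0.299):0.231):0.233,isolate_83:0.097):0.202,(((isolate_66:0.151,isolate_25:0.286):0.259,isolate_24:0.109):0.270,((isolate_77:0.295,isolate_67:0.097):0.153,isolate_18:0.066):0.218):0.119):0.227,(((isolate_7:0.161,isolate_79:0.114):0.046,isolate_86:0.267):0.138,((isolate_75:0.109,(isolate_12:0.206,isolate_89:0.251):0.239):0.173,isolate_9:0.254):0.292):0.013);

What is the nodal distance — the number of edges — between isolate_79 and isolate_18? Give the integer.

The MRCA of isolate_79 and isolate_18 is the root of the tree.
From isolate_79 up to that node: 4 branches. From isolate_18 up to the same node: 4 branches. Total: 4 + 4 = 8.

8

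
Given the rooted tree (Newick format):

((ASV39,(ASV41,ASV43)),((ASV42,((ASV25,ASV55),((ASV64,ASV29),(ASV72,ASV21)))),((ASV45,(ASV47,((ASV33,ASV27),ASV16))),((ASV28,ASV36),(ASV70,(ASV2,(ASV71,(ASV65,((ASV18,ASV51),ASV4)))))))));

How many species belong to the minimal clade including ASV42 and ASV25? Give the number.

The MRCA of ASV42 and ASV25 is the node subtending (ASV42,((ASV25,ASV55),((ASV64,ASV29),(ASV72,ASV21)))).
That clade contains 7 terminal taxa: ASV21, ASV25, ASV29, ASV42, ASV55, ASV64, ASV72.

7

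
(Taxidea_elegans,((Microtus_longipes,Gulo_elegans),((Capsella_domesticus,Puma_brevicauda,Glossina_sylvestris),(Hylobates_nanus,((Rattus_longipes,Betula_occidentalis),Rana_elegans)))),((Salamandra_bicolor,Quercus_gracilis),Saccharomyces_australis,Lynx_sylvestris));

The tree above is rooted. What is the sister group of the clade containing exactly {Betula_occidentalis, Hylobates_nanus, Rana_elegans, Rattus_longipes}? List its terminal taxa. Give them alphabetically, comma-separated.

Capsella_domesticus, Glossina_sylvestris, Puma_brevicauda

The clade containing exactly {Betula_occidentalis, Hylobates_nanus, Rana_elegans, Rattus_longipes} attaches to the tree at the node subtending ((Capsella_domesticus,Puma_brevicauda,Glossina_sylvestris),(Hylobates_nanus,((Rattus_longipes,Betula_occidentalis),Rana_elegans))).
The other lineage descending from that same node — the sister group — is (Capsella_domesticus,Puma_brevicauda,Glossina_sylvestris); its 3 tips in alphabetical order are the answer.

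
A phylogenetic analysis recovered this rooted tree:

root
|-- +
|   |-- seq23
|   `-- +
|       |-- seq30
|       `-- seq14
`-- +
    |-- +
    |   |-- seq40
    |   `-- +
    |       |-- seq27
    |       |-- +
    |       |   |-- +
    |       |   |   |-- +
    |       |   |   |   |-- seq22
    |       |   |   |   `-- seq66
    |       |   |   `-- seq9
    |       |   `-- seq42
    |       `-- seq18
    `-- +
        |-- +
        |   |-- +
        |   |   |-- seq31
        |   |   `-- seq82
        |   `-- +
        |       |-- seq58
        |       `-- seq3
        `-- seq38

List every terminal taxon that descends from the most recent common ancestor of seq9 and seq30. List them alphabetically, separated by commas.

Tracing seq9: it sits inside ((seq22,seq66),seq9).
Tracing seq30: it sits inside (seq30,seq14).
The smallest clade enclosing both is the whole tree (their MRCA is the root), so the answer is all 15 tips in alphabetical order.

seq14, seq18, seq22, seq23, seq27, seq3, seq30, seq31, seq38, seq40, seq42, seq58, seq66, seq82, seq9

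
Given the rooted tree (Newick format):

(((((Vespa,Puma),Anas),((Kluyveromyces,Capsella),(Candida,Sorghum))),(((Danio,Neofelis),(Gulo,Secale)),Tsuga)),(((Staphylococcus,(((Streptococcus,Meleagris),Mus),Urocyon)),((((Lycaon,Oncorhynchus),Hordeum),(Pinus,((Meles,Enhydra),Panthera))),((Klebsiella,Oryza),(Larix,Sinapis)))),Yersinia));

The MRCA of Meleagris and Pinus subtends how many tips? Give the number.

The MRCA of Meleagris and Pinus is the node subtending ((Staphylococcus,(((Streptococcus,Meleagris),Mus),Urocyon)),((((Lycaon,Oncorhynchus),Hordeum),(Pinus,((Meles,Enhydra),Panthera))),((Klebsiella,Oryza),(Larix,Sinapis)))).
That clade contains 16 terminal taxa: Enhydra, Hordeum, Klebsiella, Larix, Lycaon, Meleagris, Meles, Mus, Oncorhynchus, Oryza, Panthera, Pinus, Sinapis, Staphylococcus, Streptococcus, Urocyon.

16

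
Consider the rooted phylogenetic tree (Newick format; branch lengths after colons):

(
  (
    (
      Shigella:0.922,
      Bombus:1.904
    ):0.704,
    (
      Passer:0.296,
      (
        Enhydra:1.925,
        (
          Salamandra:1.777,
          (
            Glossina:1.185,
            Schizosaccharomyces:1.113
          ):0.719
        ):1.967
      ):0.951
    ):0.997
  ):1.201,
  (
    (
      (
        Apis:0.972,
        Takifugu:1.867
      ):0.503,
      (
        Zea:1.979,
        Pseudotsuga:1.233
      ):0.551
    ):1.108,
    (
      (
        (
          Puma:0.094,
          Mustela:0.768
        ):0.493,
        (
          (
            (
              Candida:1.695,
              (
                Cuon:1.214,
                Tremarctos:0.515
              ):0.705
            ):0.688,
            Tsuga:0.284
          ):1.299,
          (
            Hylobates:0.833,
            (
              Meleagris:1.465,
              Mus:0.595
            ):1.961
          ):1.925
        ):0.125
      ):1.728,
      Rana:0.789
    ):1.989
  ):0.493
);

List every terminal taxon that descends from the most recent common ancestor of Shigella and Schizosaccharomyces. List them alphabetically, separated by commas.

Bombus, Enhydra, Glossina, Passer, Salamandra, Schizosaccharomyces, Shigella

Tracing Shigella: it sits inside (Shigella,Bombus).
Tracing Schizosaccharomyces: it sits inside (Glossina,Schizosaccharomyces).
The smallest clade enclosing both is ((Shigella,Bombus),(Passer,(Enhydra,(Salamandra,(Glossina,Schizosaccharomyces))))); the answer is its 7 terminal taxa in alphabetical order.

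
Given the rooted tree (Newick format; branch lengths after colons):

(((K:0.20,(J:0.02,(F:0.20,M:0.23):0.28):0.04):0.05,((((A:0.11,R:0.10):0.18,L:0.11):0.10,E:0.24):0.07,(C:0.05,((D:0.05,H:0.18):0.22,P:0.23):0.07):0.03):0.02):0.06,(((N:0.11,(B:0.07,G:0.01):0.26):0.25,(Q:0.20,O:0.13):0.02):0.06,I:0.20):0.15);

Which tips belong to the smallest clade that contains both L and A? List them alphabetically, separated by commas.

Tracing L: it sits inside ((A,R),L).
Tracing A: it sits inside (A,R).
The smallest clade enclosing both is ((A,R),L); the answer is its 3 terminal taxa in alphabetical order.

A, L, R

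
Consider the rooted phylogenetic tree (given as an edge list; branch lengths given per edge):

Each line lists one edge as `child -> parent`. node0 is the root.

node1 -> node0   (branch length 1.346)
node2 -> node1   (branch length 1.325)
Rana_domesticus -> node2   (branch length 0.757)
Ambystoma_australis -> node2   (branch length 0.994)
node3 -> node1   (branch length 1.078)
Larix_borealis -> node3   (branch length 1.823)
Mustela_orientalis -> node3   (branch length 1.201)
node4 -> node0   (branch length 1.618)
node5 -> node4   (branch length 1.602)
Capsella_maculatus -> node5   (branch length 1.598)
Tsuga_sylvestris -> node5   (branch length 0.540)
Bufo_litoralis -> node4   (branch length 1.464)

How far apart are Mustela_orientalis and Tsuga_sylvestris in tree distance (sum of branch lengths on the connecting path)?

The path runs Mustela_orientalis → … → MRCA → … → Tsuga_sylvestris; the MRCA is the root of the tree.
Branch lengths along that path: 1.201 + 1.078 + 1.346 + 1.618 + 1.602 + 0.540 = 7.385.

7.385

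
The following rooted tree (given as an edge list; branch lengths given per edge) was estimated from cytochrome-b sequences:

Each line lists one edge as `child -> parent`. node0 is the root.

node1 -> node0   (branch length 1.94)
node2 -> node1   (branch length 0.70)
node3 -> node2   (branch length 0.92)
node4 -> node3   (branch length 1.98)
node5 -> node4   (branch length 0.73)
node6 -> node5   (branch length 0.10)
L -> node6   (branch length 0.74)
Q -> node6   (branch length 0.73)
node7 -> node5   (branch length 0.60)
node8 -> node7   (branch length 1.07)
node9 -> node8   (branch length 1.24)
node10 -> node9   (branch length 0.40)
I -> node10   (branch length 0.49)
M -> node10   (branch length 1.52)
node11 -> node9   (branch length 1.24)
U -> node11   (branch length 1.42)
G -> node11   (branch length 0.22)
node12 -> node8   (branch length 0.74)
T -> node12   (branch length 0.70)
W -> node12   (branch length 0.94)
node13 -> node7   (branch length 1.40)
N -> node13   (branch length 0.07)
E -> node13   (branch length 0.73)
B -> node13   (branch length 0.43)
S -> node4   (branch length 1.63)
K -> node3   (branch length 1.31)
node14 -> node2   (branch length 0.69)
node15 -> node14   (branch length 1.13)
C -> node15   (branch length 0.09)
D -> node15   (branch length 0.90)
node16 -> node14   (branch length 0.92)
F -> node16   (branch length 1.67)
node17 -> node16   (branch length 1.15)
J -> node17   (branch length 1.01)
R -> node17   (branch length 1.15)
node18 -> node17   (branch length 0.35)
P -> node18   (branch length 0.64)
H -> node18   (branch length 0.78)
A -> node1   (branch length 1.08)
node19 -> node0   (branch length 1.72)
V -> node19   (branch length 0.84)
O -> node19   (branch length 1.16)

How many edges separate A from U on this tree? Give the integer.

The MRCA of A and U is the node subtending ((((((L,Q),((((I,M),(U,G)),(T,W)),(N,E,B))),S),K),((C,D),(F,(J,R,(P,H))))),A).
From A up to that node: 1 branch. From U up to the same node: 9 branches. Total: 1 + 9 = 10.

10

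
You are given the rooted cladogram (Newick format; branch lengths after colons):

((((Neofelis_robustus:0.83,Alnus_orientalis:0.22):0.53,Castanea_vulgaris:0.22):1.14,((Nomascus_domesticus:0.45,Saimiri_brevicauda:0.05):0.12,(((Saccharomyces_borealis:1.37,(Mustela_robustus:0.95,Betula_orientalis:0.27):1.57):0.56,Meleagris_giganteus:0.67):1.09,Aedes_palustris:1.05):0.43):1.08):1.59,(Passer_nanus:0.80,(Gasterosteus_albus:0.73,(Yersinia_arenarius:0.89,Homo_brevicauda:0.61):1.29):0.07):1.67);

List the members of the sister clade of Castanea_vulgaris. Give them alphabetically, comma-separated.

Alnus_orientalis, Neofelis_robustus

Castanea_vulgaris attaches to the tree at the node subtending ((Neofelis_robustus,Alnus_orientalis),Castanea_vulgaris).
The other lineage descending from that same node — the sister group — is (Neofelis_robustus,Alnus_orientalis); its 2 tips in alphabetical order are the answer.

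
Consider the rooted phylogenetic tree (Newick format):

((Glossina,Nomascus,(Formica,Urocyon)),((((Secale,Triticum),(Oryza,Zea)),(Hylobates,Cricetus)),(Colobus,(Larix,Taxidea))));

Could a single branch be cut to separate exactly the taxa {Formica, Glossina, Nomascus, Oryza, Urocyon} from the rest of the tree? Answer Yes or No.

The MRCA of the listed taxa is the root, so the smallest clade containing them is the whole tree.
That clade also contains Colobus, Cricetus, Hylobates, Larix, Secale, Taxidea, Triticum, Zea, which are not in the proposed group, so the group is not monophyletic.

No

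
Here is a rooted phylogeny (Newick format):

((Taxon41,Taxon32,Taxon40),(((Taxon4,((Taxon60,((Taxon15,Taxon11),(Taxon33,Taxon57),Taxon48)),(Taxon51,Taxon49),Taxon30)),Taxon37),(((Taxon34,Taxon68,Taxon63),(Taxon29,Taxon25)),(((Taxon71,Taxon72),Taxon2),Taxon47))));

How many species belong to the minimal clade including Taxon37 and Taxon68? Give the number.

The MRCA of Taxon37 and Taxon68 is the node subtending (((Taxon4,((Taxon60,((Taxon15,Taxon11),(Taxon33,Taxon57),Taxon48)),(Taxon51,Taxon49),Taxon30)),Taxon37),(((Taxon34,Taxon68,Taxon63),(Taxon29,Taxon25)),(((Taxon71,Taxon72),Taxon2),Taxon47))).
That clade contains 20 terminal taxa: Taxon11, Taxon15, Taxon2, Taxon25, Taxon29, Taxon30, Taxon33, Taxon34, Taxon37, Taxon4, Taxon47, Taxon48, Taxon49, Taxon51, Taxon57, Taxon60, Taxon63, Taxon68, Taxon71, Taxon72.

20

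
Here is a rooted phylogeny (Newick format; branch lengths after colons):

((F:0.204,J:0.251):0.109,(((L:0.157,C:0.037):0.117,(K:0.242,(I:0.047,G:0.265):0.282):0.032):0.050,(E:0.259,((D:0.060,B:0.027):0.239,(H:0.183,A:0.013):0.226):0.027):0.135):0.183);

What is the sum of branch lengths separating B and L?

The path runs B → … → MRCA → … → L; the MRCA is the node subtending (((L,C),(K,(I,G))),(E,((D,B),(H,A)))).
Branch lengths along that path: 0.027 + 0.239 + 0.027 + 0.135 + 0.050 + 0.117 + 0.157 = 0.752.

0.752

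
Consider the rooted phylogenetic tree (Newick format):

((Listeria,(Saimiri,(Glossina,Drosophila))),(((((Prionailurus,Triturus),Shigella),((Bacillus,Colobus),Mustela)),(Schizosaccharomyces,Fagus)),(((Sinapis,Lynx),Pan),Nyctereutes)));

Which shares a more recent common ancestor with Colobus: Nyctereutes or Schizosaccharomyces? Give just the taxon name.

Schizosaccharomyces

The MRCA of Colobus and Schizosaccharomyces subtends ((((Prionailurus,Triturus),Shigella),((Bacillus,Colobus),Mustela)),(Schizosaccharomyces,Fagus)) (8 taxa).
The MRCA of Colobus and Nyctereutes subtends (((((Prionailurus,Triturus),Shigella),((Bacillus,Colobus),Mustela)),(Schizosaccharomyces,Fagus)),(((Sinapis,Lynx),Pan),Nyctereutes)) (12 taxa).
The first is nested inside the second, so Colobus shares a more recent common ancestor with Schizosaccharomyces.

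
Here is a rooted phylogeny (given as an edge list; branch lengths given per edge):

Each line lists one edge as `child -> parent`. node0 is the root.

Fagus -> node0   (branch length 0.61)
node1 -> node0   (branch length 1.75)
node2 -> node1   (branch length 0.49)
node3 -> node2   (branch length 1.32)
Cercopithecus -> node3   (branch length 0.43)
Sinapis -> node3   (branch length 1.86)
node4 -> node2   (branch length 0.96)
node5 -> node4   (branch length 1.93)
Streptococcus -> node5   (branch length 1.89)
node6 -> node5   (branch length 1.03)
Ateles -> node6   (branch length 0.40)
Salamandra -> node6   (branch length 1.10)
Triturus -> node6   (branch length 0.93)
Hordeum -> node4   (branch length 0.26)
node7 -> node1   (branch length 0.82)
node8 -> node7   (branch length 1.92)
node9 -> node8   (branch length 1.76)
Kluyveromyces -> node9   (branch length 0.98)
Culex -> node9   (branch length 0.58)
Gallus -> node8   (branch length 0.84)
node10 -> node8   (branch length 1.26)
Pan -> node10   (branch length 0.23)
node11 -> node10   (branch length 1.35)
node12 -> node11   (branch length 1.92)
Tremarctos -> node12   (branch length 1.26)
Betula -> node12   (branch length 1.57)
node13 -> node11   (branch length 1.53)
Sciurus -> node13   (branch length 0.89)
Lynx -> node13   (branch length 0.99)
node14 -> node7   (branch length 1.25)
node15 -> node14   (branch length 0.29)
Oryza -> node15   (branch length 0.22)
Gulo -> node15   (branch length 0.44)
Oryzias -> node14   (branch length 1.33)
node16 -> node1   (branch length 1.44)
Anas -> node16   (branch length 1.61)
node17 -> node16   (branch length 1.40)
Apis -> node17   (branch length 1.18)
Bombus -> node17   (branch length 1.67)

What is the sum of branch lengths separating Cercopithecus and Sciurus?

10.01

The path runs Cercopithecus → … → MRCA → … → Sciurus; the MRCA is the node subtending (((Cercopithecus,Sinapis),((Streptococcus,(Ateles,Salamandra,Triturus)),Hordeum)),(((Kluyveromyces,Culex),Gallus,(Pan,((Tremarctos,Betula),(Sciurus,Lynx)))),((Oryza,Gulo),Oryzias)),(Anas,(Apis,Bombus))).
Branch lengths along that path: 0.43 + 1.32 + 0.49 + 0.82 + 1.92 + 1.26 + 1.35 + 1.53 + 0.89 = 10.01.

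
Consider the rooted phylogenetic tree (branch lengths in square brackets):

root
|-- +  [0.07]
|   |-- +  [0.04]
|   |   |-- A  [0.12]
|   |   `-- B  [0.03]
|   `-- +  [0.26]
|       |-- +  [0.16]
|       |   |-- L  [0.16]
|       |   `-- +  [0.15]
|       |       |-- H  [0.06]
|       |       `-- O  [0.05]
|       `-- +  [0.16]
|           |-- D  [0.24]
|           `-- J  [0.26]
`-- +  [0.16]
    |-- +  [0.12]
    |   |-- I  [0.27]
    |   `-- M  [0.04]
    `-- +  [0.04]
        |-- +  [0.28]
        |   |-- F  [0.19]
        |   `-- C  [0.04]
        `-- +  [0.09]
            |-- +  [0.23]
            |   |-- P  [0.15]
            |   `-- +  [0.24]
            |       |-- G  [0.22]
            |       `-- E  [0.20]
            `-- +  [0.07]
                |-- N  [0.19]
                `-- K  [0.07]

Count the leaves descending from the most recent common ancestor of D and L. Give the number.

The MRCA of D and L is the node subtending ((L,(H,O)),(D,J)).
That clade contains 5 terminal taxa: D, H, J, L, O.

5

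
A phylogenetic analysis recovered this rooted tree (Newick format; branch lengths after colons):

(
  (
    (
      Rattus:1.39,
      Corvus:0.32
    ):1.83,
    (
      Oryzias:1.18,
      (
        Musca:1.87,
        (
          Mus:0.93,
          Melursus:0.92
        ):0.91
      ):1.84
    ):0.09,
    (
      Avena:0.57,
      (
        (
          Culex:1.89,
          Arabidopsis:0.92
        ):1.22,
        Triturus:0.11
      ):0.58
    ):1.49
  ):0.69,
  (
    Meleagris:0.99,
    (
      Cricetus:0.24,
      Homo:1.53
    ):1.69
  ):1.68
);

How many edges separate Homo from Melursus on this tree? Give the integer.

The MRCA of Homo and Melursus is the root of the tree.
From Homo up to that node: 3 branches. From Melursus up to the same node: 5 branches. Total: 3 + 5 = 8.

8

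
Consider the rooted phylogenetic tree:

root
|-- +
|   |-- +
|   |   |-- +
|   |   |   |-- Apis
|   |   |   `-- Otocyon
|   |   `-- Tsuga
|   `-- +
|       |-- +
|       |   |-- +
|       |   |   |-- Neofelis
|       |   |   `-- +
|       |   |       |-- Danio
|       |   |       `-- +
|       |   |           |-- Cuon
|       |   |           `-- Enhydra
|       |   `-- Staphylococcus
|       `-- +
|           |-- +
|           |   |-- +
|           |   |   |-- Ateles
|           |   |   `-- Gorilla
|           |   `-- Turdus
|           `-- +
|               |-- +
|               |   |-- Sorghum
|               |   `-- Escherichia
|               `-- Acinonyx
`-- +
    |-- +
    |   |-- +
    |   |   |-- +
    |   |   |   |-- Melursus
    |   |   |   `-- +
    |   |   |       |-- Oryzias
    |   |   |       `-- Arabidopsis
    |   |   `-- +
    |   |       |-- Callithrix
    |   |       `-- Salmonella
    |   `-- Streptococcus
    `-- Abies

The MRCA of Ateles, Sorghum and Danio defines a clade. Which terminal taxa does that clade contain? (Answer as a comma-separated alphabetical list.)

Acinonyx, Ateles, Cuon, Danio, Enhydra, Escherichia, Gorilla, Neofelis, Sorghum, Staphylococcus, Turdus

Tracing Ateles: it sits inside (Ateles,Gorilla).
Tracing Sorghum: it sits inside (Sorghum,Escherichia).
Tracing Danio: it sits inside (Danio,(Cuon,Enhydra)).
The smallest clade enclosing all 3 is (((Neofelis,(Danio,(Cuon,Enhydra))),Staphylococcus),(((Ateles,Gorilla),Turdus),((Sorghum,Escherichia),Acinonyx))); the answer is its 11 terminal taxa in alphabetical order.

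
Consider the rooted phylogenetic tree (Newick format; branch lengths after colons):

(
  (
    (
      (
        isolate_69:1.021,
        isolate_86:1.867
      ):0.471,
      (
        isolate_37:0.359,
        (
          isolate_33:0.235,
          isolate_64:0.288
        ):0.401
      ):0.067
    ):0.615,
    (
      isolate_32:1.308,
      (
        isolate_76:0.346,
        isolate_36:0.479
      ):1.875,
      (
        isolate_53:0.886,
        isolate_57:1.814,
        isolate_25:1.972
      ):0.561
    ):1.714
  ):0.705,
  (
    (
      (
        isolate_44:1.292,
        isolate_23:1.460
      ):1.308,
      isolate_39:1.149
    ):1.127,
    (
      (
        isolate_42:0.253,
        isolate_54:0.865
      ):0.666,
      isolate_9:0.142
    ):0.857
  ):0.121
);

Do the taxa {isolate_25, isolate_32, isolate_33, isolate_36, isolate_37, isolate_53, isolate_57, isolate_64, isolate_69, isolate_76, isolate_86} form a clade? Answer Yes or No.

Yes

The most recent common ancestor of these taxa subtends (((isolate_69,isolate_86),(isolate_37,(isolate_33,isolate_64))),(isolate_32,(isolate_76,isolate_36),(isolate_53,isolate_57,isolate_25))).
That clade has exactly 11 tips — every listed taxon and nothing else — so the group is monophyletic.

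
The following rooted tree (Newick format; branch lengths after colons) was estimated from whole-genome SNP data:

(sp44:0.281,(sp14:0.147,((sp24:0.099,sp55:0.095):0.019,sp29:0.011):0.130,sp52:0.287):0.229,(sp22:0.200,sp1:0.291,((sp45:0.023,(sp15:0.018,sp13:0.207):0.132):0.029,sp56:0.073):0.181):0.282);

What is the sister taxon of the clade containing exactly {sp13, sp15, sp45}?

The clade containing exactly {sp13, sp15, sp45} attaches to the tree at the node subtending ((sp45,(sp15,sp13)),sp56).
The other lineage descending from that same node — the sister group — is the single tip sp56.

sp56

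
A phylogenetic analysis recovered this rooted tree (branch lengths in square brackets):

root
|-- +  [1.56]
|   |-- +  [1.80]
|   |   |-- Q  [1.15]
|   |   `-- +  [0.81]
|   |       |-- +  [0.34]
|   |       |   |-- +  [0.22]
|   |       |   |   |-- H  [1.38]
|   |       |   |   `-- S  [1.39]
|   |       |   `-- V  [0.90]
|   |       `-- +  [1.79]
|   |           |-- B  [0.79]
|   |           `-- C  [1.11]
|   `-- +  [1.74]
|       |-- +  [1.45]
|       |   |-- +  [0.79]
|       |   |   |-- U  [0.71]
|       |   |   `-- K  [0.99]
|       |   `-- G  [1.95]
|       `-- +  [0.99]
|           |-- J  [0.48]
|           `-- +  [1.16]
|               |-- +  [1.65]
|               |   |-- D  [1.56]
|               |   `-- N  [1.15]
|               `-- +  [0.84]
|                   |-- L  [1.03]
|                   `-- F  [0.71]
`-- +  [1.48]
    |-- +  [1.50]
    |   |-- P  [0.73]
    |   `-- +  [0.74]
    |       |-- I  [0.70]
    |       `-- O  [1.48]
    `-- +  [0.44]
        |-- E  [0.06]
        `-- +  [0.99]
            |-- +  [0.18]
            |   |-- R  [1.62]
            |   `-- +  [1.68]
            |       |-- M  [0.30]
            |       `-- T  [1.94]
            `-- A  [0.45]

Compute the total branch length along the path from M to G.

11.77

The path runs M → … → MRCA → … → G; the MRCA is the root of the tree.
Branch lengths along that path: 0.30 + 1.68 + 0.18 + 0.99 + 0.44 + 1.48 + 1.56 + 1.74 + 1.45 + 1.95 = 11.77.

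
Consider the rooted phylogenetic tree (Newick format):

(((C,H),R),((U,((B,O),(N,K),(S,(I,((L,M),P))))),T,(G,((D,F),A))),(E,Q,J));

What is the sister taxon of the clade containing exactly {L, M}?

P

The clade containing exactly {L, M} attaches to the tree at the node subtending ((L,M),P).
The other lineage descending from that same node — the sister group — is the single tip P.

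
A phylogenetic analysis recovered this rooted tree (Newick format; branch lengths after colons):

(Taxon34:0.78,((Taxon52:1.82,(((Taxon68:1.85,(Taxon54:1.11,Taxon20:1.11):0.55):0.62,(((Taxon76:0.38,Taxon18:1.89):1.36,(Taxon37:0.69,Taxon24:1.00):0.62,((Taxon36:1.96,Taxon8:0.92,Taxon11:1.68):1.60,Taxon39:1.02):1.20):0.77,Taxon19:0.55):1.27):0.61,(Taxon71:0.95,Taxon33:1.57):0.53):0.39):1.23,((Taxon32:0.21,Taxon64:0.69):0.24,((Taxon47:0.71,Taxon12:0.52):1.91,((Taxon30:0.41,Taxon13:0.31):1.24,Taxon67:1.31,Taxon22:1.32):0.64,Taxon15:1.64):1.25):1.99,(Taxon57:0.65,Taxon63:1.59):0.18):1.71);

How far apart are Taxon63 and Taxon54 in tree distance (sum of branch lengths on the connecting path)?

The path runs Taxon63 → … → MRCA → … → Taxon54; the MRCA is the node subtending ((Taxon52,(((Taxon68,(Taxon54,Taxon20)),(((Taxon76,Taxon18),(Taxon37,Taxon24),((Taxon36,Taxon8,Taxon11),Taxon39)),Taxon19)),(Taxon71,Taxon33))),((Taxon32,Taxon64),((Taxon47,Taxon12),((Taxon30,Taxon13),Taxon67,Taxon22),Taxon15)),(Taxon57,Taxon63)).
Branch lengths along that path: 1.59 + 0.18 + 1.23 + 0.39 + 0.61 + 0.62 + 0.55 + 1.11 = 6.28.

6.28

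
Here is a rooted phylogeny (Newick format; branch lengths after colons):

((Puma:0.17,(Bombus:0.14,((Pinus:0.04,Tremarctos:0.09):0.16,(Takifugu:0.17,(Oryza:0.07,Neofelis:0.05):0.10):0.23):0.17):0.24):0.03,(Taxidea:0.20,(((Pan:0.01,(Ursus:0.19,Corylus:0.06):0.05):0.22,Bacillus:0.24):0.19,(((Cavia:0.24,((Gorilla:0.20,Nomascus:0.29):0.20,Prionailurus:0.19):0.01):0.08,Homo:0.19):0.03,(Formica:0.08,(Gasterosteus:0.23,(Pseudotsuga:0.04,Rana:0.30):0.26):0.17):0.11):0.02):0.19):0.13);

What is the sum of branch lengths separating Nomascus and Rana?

1.45

The path runs Nomascus → … → MRCA → … → Rana; the MRCA is the node subtending (((Cavia,((Gorilla,Nomascus),Prionailurus)),Homo),(Formica,(Gasterosteus,(Pseudotsuga,Rana)))).
Branch lengths along that path: 0.29 + 0.20 + 0.01 + 0.08 + 0.03 + 0.11 + 0.17 + 0.26 + 0.30 = 1.45.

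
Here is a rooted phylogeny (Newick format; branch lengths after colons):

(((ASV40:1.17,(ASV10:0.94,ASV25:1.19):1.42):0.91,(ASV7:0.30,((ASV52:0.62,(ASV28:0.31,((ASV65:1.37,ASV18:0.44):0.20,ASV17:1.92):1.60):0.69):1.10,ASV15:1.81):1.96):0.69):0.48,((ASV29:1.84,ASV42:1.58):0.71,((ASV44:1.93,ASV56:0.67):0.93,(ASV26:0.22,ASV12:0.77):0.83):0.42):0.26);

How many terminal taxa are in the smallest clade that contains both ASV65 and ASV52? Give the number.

The MRCA of ASV65 and ASV52 is the node subtending (ASV52,(ASV28,((ASV65,ASV18),ASV17))).
That clade contains 5 terminal taxa: ASV17, ASV18, ASV28, ASV52, ASV65.

5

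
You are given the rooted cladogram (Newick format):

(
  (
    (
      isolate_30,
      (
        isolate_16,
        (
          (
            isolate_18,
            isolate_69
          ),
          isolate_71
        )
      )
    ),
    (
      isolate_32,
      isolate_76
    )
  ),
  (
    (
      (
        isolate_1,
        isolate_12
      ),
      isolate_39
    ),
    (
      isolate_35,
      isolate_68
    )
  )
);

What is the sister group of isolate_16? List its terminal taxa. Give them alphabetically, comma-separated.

isolate_16 attaches to the tree at the node subtending (isolate_16,((isolate_18,isolate_69),isolate_71)).
The other lineage descending from that same node — the sister group — is ((isolate_18,isolate_69),isolate_71); its 3 tips in alphabetical order are the answer.

isolate_18, isolate_69, isolate_71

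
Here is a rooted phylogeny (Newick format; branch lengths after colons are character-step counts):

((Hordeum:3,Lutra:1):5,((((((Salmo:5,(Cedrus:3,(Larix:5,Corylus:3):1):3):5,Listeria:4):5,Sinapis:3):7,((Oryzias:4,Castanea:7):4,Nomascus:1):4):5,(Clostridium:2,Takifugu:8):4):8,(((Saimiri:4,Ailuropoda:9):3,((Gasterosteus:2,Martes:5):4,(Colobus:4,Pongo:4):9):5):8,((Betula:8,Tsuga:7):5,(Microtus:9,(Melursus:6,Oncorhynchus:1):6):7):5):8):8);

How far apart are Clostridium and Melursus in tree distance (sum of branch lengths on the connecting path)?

46

The path runs Clostridium → … → MRCA → … → Melursus; the MRCA is the node subtending ((((((Salmo,(Cedrus,(Larix,Corylus))),Listeria),Sinapis),((Oryzias,Castanea),Nomascus)),(Clostridium,Takifugu)),(((Saimiri,Ailuropoda),((Gasterosteus,Martes),(Colobus,Pongo))),((Betula,Tsuga),(Microtus,(Melursus,Oncorhynchus))))).
Branch lengths along that path: 2 + 4 + 8 + 8 + 5 + 7 + 6 + 6 = 46.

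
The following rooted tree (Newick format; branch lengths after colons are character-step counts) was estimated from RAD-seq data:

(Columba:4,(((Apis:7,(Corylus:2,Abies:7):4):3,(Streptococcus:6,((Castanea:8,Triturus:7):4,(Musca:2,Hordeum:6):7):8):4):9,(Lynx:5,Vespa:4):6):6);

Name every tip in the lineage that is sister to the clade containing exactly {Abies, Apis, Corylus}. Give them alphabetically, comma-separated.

Castanea, Hordeum, Musca, Streptococcus, Triturus

The clade containing exactly {Abies, Apis, Corylus} attaches to the tree at the node subtending ((Apis,(Corylus,Abies)),(Streptococcus,((Castanea,Triturus),(Musca,Hordeum)))).
The other lineage descending from that same node — the sister group — is (Streptococcus,((Castanea,Triturus),(Musca,Hordeum))); its 5 tips in alphabetical order are the answer.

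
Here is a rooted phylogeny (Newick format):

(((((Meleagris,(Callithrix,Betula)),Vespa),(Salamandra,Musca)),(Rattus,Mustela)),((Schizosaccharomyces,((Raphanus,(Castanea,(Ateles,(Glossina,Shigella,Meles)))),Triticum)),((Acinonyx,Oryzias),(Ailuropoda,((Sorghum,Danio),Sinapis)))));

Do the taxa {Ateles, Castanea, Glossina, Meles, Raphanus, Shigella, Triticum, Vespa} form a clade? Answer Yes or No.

No

The MRCA of the listed taxa is the root, so the smallest clade containing them is the whole tree.
That clade also contains Acinonyx, Ailuropoda, Betula, Callithrix, Danio, Meleagris, Musca, Mustela, Oryzias, Rattus, Salamandra, Schizosaccharomyces, Sinapis, Sorghum, which are not in the proposed group, so the group is not monophyletic.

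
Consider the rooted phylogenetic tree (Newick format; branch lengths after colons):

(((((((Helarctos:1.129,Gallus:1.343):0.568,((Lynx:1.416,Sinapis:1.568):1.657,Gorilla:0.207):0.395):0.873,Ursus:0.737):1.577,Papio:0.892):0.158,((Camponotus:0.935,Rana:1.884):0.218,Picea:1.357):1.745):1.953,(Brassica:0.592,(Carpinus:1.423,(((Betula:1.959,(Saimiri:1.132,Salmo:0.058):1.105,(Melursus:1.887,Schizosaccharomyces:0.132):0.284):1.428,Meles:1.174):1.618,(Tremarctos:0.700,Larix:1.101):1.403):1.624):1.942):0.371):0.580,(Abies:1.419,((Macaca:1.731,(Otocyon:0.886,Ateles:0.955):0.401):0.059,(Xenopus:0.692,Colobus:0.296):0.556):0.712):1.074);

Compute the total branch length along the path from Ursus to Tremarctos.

10.465

The path runs Ursus → … → MRCA → … → Tremarctos; the MRCA is the node subtending ((((((Helarctos,Gallus),((Lynx,Sinapis),Gorilla)),Ursus),Papio),((Camponotus,Rana),Picea)),(Brassica,(Carpinus,(((Betula,(Saimiri,Salmo),(Melursus,Schizosaccharomyces)),Meles),(Tremarctos,Larix))))).
Branch lengths along that path: 0.737 + 1.577 + 0.158 + 1.953 + 0.371 + 1.942 + 1.624 + 1.403 + 0.700 = 10.465.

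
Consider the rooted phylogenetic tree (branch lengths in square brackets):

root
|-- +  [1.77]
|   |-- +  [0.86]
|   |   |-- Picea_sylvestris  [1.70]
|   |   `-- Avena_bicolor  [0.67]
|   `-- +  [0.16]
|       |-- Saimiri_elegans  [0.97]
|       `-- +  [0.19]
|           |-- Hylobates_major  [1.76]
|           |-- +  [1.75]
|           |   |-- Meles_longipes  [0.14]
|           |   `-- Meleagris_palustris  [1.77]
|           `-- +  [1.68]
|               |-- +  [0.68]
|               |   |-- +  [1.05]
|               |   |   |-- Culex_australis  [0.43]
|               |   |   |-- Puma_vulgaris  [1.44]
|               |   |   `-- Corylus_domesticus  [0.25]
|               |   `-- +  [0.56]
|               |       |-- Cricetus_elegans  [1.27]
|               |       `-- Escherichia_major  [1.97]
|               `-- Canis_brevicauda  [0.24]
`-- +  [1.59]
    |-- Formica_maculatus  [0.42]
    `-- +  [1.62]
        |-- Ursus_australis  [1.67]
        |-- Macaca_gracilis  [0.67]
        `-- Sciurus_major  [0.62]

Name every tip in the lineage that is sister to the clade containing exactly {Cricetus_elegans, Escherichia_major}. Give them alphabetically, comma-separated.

Corylus_domesticus, Culex_australis, Puma_vulgaris

The clade containing exactly {Cricetus_elegans, Escherichia_major} attaches to the tree at the node subtending ((Culex_australis,Puma_vulgaris,Corylus_domesticus),(Cricetus_elegans,Escherichia_major)).
The other lineage descending from that same node — the sister group — is (Culex_australis,Puma_vulgaris,Corylus_domesticus); its 3 tips in alphabetical order are the answer.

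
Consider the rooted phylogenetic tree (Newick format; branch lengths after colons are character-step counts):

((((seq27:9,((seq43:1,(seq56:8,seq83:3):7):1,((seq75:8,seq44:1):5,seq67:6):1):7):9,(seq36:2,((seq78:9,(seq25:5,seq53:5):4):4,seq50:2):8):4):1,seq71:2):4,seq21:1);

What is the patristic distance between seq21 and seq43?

24

The path runs seq21 → … → MRCA → … → seq43; the MRCA is the root of the tree.
Branch lengths along that path: 1 + 4 + 1 + 9 + 7 + 1 + 1 = 24.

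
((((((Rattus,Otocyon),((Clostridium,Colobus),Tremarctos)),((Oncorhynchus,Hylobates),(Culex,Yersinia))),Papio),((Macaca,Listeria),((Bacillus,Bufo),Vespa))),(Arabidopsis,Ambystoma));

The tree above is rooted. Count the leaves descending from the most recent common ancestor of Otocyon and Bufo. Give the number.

The MRCA of Otocyon and Bufo is the node subtending (((((Rattus,Otocyon),((Clostridium,Colobus),Tremarctos)),((Oncorhynchus,Hylobates),(Culex,Yersinia))),Papio),((Macaca,Listeria),((Bacillus,Bufo),Vespa))).
That clade contains 15 terminal taxa: Bacillus, Bufo, Clostridium, Colobus, Culex, Hylobates, Listeria, Macaca, Oncorhynchus, Otocyon, Papio, Rattus, Tremarctos, Vespa, Yersinia.

15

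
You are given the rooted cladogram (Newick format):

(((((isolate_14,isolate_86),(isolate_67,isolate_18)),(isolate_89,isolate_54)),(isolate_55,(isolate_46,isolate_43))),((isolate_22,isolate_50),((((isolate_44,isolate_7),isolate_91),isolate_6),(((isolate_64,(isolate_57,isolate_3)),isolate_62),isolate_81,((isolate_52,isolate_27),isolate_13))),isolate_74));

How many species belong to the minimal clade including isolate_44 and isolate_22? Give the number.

15

The MRCA of isolate_44 and isolate_22 is the node subtending ((isolate_22,isolate_50),((((isolate_44,isolate_7),isolate_91),isolate_6),(((isolate_64,(isolate_57,isolate_3)),isolate_62),isolate_81,((isolate_52,isolate_27),isolate_13))),isolate_74).
That clade contains 15 terminal taxa: isolate_13, isolate_22, isolate_27, isolate_3, isolate_44, isolate_50, isolate_52, isolate_57, isolate_6, isolate_62, isolate_64, isolate_7, isolate_74, isolate_81, isolate_91.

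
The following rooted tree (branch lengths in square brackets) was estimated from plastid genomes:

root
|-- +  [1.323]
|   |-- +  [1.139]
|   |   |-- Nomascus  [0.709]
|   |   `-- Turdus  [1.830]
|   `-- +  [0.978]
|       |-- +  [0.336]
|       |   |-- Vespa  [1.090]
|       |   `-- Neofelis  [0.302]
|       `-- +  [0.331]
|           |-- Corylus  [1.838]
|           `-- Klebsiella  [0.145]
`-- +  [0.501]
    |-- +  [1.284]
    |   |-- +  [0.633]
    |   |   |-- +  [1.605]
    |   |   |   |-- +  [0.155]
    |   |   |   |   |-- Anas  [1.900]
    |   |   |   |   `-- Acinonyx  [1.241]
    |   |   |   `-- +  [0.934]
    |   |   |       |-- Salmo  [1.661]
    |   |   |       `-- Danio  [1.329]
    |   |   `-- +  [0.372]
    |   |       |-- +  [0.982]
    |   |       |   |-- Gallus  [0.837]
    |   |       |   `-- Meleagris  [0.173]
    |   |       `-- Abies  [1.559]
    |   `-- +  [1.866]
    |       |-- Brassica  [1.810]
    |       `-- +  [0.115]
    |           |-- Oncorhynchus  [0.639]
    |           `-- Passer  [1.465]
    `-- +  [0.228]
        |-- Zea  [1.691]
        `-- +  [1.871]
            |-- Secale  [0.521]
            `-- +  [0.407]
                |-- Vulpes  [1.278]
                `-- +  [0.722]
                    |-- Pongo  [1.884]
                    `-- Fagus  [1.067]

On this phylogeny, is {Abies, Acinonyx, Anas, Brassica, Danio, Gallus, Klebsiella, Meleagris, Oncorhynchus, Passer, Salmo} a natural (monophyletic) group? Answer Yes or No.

No

The MRCA of the listed taxa is the root, so the smallest clade containing them is the whole tree.
That clade also contains Corylus, Fagus, Neofelis, Nomascus, Pongo, Secale, Turdus, Vespa, Vulpes, Zea, which are not in the proposed group, so the group is not monophyletic.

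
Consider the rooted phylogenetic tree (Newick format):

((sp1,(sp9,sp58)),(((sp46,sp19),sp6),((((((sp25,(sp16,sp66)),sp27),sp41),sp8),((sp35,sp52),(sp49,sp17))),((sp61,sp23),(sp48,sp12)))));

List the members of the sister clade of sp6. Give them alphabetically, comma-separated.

sp6 attaches to the tree at the node subtending ((sp46,sp19),sp6).
The other lineage descending from that same node — the sister group — is (sp46,sp19); its 2 tips in alphabetical order are the answer.

sp19, sp46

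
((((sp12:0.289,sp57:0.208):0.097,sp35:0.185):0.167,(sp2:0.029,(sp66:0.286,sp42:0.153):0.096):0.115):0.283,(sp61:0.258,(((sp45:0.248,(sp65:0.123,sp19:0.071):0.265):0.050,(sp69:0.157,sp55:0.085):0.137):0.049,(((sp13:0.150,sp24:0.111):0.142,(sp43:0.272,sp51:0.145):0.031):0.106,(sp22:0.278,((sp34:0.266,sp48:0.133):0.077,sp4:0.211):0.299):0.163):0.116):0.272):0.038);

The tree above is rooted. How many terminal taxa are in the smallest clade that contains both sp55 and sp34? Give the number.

The MRCA of sp55 and sp34 is the node subtending (((sp45,(sp65,sp19)),(sp69,sp55)),(((sp13,sp24),(sp43,sp51)),(sp22,((sp34,sp48),sp4)))).
That clade contains 13 terminal taxa: sp13, sp19, sp22, sp24, sp34, sp4, sp43, sp45, sp48, sp51, sp55, sp65, sp69.

13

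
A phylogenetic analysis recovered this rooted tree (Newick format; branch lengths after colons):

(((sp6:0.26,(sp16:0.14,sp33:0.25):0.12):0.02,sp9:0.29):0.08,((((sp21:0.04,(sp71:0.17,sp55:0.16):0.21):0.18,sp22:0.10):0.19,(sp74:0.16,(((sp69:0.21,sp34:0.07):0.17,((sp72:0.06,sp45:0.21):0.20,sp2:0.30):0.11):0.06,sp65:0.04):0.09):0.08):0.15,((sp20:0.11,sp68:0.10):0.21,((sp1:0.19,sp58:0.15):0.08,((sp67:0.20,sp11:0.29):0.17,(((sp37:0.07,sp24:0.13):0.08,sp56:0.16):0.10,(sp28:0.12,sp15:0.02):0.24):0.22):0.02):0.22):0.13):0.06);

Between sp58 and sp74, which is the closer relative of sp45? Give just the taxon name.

sp74

The MRCA of sp45 and sp74 subtends (sp74,(((sp69,sp34),((sp72,sp45),sp2)),sp65)) (7 taxa).
The MRCA of sp45 and sp58 subtends ((((sp21,(sp71,sp55)),sp22),(sp74,(((sp69,sp34),((sp72,sp45),sp2)),sp65))),((sp20,sp68),((sp1,sp58),((sp67,sp11),(((sp37,sp24),sp56),(sp28,sp15)))))) (22 taxa).
The first is nested inside the second, so sp45 shares a more recent common ancestor with sp74.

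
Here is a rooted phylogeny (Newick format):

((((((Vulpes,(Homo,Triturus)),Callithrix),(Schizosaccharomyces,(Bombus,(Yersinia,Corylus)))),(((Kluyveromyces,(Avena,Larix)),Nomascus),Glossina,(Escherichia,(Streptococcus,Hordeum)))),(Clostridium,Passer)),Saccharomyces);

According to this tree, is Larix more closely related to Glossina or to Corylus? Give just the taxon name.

The MRCA of Larix and Glossina subtends (((Kluyveromyces,(Avena,Larix)),Nomascus),Glossina,(Escherichia,(Streptococcus,Hordeum))) (8 taxa).
The MRCA of Larix and Corylus subtends ((((Vulpes,(Homo,Triturus)),Callithrix),(Schizosaccharomyces,(Bombus,(Yersinia,Corylus)))),(((Kluyveromyces,(Avena,Larix)),Nomascus),Glossina,(Escherichia,(Streptococcus,Hordeum)))) (16 taxa).
The first is nested inside the second, so Larix shares a more recent common ancestor with Glossina.

Glossina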